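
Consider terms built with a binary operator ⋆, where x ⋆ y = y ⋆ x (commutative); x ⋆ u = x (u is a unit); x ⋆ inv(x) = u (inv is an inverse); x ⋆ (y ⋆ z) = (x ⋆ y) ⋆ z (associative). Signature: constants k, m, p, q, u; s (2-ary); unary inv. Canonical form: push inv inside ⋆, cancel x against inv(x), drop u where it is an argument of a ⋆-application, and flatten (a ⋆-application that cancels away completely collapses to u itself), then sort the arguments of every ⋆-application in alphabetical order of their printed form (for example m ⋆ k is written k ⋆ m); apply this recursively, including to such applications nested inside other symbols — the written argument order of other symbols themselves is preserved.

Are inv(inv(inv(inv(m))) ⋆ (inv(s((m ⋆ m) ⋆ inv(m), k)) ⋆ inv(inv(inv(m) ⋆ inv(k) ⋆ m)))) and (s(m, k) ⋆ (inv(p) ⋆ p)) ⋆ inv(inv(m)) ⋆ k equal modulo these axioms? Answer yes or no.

Left:  inv(inv(inv(inv(m))) ⋆ (inv(s((m ⋆ m) ⋆ inv(m), k)) ⋆ inv(inv(inv(m) ⋆ inv(k) ⋆ m))))
  Push inv inside:  distribute inv over ⋆ and collapse double inv
  Combine occurrences:  m ⋆ s(m, k) ⋆ k
  Sort arguments:  k ⋆ m ⋆ s(m, k)
Right:  (s(m, k) ⋆ (inv(p) ⋆ p)) ⋆ inv(inv(m)) ⋆ k
  Push inv inside:  distribute inv over ⋆ and collapse double inv
  Cancel:  p cancels
  Collect:  s(m, k) ⋆ m ⋆ k
  Sort:  k ⋆ m ⋆ s(m, k)

Answer: yes — both canonical forms are k ⋆ m ⋆ s(m, k)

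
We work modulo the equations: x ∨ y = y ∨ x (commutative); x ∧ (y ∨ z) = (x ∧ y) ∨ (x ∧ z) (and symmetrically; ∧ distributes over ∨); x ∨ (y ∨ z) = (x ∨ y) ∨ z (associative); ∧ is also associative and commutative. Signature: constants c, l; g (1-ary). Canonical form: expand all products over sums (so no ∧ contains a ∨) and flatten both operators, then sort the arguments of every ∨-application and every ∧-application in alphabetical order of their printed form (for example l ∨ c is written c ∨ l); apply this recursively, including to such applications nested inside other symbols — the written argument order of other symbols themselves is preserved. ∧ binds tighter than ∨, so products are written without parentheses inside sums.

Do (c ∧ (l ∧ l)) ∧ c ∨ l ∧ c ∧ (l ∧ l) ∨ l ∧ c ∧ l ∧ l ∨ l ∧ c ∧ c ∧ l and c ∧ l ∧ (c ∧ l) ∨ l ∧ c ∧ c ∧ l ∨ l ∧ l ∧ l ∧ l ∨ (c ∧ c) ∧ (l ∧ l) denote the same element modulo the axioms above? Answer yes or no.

Left:  (c ∧ (l ∧ l)) ∧ c ∨ l ∧ c ∧ (l ∧ l) ∨ l ∧ c ∧ l ∧ l ∨ l ∧ c ∧ c ∧ l
  Merge nested applications:  c ∧ c ∧ l ∧ l ∨ c ∧ l ∧ l ∧ l ∨ c ∧ l ∧ l ∧ l ∨ c ∧ c ∧ l ∧ l
  Order the arguments:  c ∧ c ∧ l ∧ l ∨ c ∧ c ∧ l ∧ l ∨ c ∧ l ∧ l ∧ l ∨ c ∧ l ∧ l ∧ l
Right:  c ∧ l ∧ (c ∧ l) ∨ l ∧ c ∧ c ∧ l ∨ l ∧ l ∧ l ∧ l ∨ (c ∧ c) ∧ (l ∧ l)
  Merge nested applications:  c ∧ c ∧ l ∧ l ∨ c ∧ c ∧ l ∧ l ∨ l ∧ l ∧ l ∧ l ∨ c ∧ c ∧ l ∧ l
  Order the arguments:  c ∧ c ∧ l ∧ l ∨ c ∧ c ∧ l ∧ l ∨ c ∧ c ∧ l ∧ l ∨ l ∧ l ∧ l ∧ l

Answer: no — c ∧ c ∧ l ∧ l ∨ c ∧ c ∧ l ∧ l ∨ c ∧ l ∧ l ∧ l ∨ c ∧ l ∧ l ∧ l vs c ∧ c ∧ l ∧ l ∨ c ∧ c ∧ l ∧ l ∨ c ∧ c ∧ l ∧ l ∨ l ∧ l ∧ l ∧ l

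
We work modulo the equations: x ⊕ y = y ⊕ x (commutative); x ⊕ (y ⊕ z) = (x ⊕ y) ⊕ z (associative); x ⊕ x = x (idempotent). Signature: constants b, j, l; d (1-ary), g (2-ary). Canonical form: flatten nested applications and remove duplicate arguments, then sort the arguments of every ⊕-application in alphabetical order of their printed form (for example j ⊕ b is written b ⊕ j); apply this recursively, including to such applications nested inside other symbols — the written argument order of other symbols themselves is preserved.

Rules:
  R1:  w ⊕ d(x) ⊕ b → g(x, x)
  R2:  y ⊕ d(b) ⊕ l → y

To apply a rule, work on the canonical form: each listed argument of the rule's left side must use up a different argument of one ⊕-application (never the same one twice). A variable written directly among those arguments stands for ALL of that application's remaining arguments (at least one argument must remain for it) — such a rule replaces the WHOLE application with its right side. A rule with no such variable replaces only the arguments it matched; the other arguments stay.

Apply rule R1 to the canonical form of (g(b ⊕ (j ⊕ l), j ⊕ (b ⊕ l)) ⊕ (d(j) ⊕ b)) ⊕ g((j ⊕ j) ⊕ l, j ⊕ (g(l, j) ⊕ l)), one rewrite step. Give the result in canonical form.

Answer: g(j, j)

Derivation:
Canonical form:  b ⊕ d(j) ⊕ g(b ⊕ j ⊕ l, b ⊕ j ⊕ l) ⊕ g(j ⊕ l, g(l, j) ⊕ j ⊕ l)
Apply R1:  consuming b, d(j);  w := g(b ⊕ j ⊕ l, b ⊕ j ⊕ l) ⊕ g(j ⊕ l, g(l, j) ⊕ j ⊕ l), x := j
The extension variable absorbs all remaining arguments, so the whole application is rewritten.
Giving:  g(j, j)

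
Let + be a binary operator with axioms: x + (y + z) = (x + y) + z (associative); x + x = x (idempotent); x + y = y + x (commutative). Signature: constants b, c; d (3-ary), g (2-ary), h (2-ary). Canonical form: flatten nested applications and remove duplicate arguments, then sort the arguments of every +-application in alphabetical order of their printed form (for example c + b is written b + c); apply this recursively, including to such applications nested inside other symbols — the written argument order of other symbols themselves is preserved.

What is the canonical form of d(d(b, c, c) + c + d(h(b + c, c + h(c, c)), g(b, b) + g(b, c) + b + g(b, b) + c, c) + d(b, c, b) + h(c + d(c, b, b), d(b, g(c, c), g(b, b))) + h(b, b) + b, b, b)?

Answer: d(b + c + d(b, c, b) + d(b, c, c) + d(h(b + c, c + h(c, c)), b + c + g(b, b) + g(b, c), c) + h(b, b) + h(c + d(c, b, b), d(b, g(c, c), g(b, b))), b, b)

Derivation:
Descend into:  d(b, c, c) + c + d(h(b + c, c + h(c, c)), g(b, b) + g(b, c) + b + g(b, b) + c, c) + d(b, c, b) + h(c + d(c, b, b), d(b, g(c, c), g(b, b))) + h(b, b) + b
Simplify inside:  d(h(b + c, c + h(c, c)), g(b, b) + g(b, c) + b + g(b, b) + c, c)  →  d(h(b + c, c + h(c, c)), b + c + g(b, b) + g(b, c), c)
Sort:  b + c + d(b, c, b) + d(b, c, c) + d(h(b + c, c + h(c, c)), b + c + g(b, b) + g(b, c), c) + h(b, b) + h(c + d(c, b, b), d(b, g(c, c), g(b, b)))
Rebuild:  d(b + c + d(b, c, b) + d(b, c, c) + d(h(b + c, c + h(c, c)), b + c + g(b, b) + g(b, c), c) + h(b, b) + h(c + d(c, b, b), d(b, g(c, c), g(b, b))), b, b)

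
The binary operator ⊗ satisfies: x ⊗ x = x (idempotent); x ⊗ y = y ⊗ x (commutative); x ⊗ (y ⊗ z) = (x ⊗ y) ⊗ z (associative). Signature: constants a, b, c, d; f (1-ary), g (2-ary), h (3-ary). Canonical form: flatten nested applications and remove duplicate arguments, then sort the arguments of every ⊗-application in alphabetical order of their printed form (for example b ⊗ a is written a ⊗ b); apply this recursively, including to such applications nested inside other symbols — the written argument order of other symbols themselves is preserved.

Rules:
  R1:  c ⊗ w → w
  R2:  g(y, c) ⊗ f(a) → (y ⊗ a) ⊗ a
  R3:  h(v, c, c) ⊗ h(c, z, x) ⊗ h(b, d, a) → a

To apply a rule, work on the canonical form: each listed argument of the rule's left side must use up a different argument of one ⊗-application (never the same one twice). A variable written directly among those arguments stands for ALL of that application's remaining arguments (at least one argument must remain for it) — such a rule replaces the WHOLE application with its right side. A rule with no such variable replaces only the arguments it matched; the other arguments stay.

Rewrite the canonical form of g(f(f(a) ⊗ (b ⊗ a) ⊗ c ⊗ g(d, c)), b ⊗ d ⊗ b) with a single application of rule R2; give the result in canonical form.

Answer: g(f(a ⊗ b ⊗ c ⊗ d), b ⊗ d)

Derivation:
Canonical form:  g(f(a ⊗ b ⊗ c ⊗ f(a) ⊗ g(d, c)), b ⊗ d)
Apply R2:  consuming f(a), g(d, c);  y := d
Giving:  g(f(a ⊗ b ⊗ c ⊗ d), b ⊗ d)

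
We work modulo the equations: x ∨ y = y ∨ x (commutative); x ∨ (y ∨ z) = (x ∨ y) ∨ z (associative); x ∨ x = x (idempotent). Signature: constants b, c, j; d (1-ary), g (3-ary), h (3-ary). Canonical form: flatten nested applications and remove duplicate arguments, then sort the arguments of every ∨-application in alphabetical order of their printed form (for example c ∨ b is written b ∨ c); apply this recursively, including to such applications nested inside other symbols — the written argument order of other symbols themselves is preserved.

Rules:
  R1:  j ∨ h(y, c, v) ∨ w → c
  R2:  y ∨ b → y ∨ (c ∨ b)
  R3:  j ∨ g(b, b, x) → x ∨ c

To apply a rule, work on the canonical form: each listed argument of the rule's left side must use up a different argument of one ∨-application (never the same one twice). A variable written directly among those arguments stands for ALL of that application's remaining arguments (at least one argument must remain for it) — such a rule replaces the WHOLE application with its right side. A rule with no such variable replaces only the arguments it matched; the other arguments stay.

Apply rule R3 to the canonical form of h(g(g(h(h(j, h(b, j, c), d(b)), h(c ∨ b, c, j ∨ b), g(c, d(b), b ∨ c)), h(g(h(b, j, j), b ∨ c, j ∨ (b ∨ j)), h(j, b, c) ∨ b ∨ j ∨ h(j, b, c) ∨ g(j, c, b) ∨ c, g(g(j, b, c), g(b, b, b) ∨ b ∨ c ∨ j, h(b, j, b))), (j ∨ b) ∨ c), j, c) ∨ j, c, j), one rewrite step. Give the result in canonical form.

Answer: h(g(g(h(h(j, h(b, j, c), d(b)), h(b ∨ c, c, b ∨ j), g(c, d(b), b ∨ c)), h(g(h(b, j, j), b ∨ c, b ∨ j), b ∨ c ∨ g(j, c, b) ∨ h(j, b, c) ∨ j, g(g(j, b, c), b ∨ c, h(b, j, b))), b ∨ c ∨ j), j, c) ∨ j, c, j)

Derivation:
Canonical form:  h(g(g(h(h(j, h(b, j, c), d(b)), h(b ∨ c, c, b ∨ j), g(c, d(b), b ∨ c)), h(g(h(b, j, j), b ∨ c, b ∨ j), b ∨ c ∨ g(j, c, b) ∨ h(j, b, c) ∨ j, g(g(j, b, c), b ∨ c ∨ g(b, b, b) ∨ j, h(b, j, b))), b ∨ c ∨ j), j, c) ∨ j, c, j)
R3 matches:  uses g(b, b, b), j;  x := b
Result:  h(g(g(h(h(j, h(b, j, c), d(b)), h(b ∨ c, c, b ∨ j), g(c, d(b), b ∨ c)), h(g(h(b, j, j), b ∨ c, b ∨ j), b ∨ c ∨ g(j, c, b) ∨ h(j, b, c) ∨ j, g(g(j, b, c), b ∨ c, h(b, j, b))), b ∨ c ∨ j), j, c) ∨ j, c, j)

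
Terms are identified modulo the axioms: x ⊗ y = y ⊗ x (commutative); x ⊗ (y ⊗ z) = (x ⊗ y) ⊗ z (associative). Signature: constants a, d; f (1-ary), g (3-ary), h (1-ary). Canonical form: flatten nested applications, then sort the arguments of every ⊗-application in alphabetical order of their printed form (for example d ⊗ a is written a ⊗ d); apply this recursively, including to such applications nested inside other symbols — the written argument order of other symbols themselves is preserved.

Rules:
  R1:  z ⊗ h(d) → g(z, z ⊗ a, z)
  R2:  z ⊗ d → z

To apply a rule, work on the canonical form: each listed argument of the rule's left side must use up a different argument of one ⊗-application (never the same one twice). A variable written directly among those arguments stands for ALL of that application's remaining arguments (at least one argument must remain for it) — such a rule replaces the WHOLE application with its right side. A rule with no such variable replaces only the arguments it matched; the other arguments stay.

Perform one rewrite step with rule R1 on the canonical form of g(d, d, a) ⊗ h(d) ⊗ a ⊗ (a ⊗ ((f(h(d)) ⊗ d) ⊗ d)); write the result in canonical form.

Canonical form:  a ⊗ a ⊗ d ⊗ d ⊗ f(h(d)) ⊗ g(d, d, a) ⊗ h(d)
Match R1:  consume h(d);  z := a ⊗ a ⊗ d ⊗ d ⊗ f(h(d)) ⊗ g(d, d, a)
The extension variable absorbs all remaining arguments, so the whole application is rewritten.
New term:  g(a ⊗ a ⊗ d ⊗ d ⊗ f(h(d)) ⊗ g(d, d, a), a ⊗ a ⊗ a ⊗ d ⊗ d ⊗ f(h(d)) ⊗ g(d, d, a), a ⊗ a ⊗ d ⊗ d ⊗ f(h(d)) ⊗ g(d, d, a))

Answer: g(a ⊗ a ⊗ d ⊗ d ⊗ f(h(d)) ⊗ g(d, d, a), a ⊗ a ⊗ a ⊗ d ⊗ d ⊗ f(h(d)) ⊗ g(d, d, a), a ⊗ a ⊗ d ⊗ d ⊗ f(h(d)) ⊗ g(d, d, a))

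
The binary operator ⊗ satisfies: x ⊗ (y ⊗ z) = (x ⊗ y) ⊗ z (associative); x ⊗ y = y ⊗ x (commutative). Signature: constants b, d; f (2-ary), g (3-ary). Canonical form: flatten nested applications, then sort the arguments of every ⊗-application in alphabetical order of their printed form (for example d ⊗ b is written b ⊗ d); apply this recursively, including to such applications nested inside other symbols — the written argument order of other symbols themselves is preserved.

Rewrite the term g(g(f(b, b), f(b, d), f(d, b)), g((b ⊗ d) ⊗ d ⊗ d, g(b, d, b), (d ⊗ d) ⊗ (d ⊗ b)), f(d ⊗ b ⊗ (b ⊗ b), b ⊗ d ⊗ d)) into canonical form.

Answer: g(g(f(b, b), f(b, d), f(d, b)), g(b ⊗ d ⊗ d ⊗ d, g(b, d, b), b ⊗ d ⊗ d ⊗ d), f(b ⊗ b ⊗ b ⊗ d, b ⊗ d ⊗ d))

Derivation:
Focus inside:  (d ⊗ d) ⊗ (d ⊗ b)
Merge nested applications:  d ⊗ d ⊗ d ⊗ b
Sort arguments:  b ⊗ d ⊗ d ⊗ d
Rebuild:  g(g(f(b, b), f(b, d), f(d, b)), g(b ⊗ d ⊗ d ⊗ d, g(b, d, b), b ⊗ d ⊗ d ⊗ d), f(b ⊗ b ⊗ b ⊗ d, b ⊗ d ⊗ d))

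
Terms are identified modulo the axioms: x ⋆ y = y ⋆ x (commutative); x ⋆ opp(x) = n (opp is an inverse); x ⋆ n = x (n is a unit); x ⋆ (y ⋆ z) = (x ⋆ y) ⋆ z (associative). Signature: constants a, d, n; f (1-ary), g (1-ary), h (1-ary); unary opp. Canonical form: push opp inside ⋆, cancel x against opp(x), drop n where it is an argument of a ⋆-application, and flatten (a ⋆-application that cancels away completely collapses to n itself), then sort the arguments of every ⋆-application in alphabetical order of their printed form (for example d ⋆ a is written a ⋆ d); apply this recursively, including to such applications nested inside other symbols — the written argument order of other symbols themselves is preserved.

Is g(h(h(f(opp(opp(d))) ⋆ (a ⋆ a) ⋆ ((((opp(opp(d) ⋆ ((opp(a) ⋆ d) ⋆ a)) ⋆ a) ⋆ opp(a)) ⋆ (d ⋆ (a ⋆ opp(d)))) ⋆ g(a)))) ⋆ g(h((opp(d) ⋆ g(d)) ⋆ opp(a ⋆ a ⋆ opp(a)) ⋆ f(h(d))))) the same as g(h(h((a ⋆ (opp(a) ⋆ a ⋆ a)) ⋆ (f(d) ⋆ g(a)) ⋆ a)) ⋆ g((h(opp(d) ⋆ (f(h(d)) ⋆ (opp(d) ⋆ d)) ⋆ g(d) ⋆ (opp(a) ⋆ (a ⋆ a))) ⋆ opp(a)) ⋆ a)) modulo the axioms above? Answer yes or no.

Left:  g(h(h(f(opp(opp(d))) ⋆ (a ⋆ a) ⋆ ((((opp(opp(d) ⋆ ((opp(a) ⋆ d) ⋆ a)) ⋆ a) ⋆ opp(a)) ⋆ (d ⋆ (a ⋆ opp(d)))) ⋆ g(a)))) ⋆ g(h((opp(d) ⋆ g(d)) ⋆ opp(a ⋆ a ⋆ opp(a)) ⋆ f(h(d)))))
  Descend into:  h(h(f(opp(opp(d))) ⋆ (a ⋆ a) ⋆ ((((opp(opp(d) ⋆ ((opp(a) ⋆ d) ⋆ a)) ⋆ a) ⋆ opp(a)) ⋆ (d ⋆ (a ⋆ opp(d)))) ⋆ g(a)))) ⋆ g(h((opp(d) ⋆ g(d)) ⋆ opp(a ⋆ a ⋆ opp(a)) ⋆ f(h(d))))
  Push opp inside:  distribute opp over ⋆ and collapse double opp
  Collect terms:  h(h(a ⋆ a ⋆ a ⋆ f(d) ⋆ g(a))) ⋆ g(h(f(h(d)) ⋆ g(d) ⋆ opp(a) ⋆ opp(d)))
  Sort arguments:  g(h(f(h(d)) ⋆ g(d) ⋆ opp(a) ⋆ opp(d))) ⋆ h(h(a ⋆ a ⋆ a ⋆ f(d) ⋆ g(a)))
  Reassemble:  g(g(h(f(h(d)) ⋆ g(d) ⋆ opp(a) ⋆ opp(d))) ⋆ h(h(a ⋆ a ⋆ a ⋆ f(d) ⋆ g(a))))
Right:  g(h(h((a ⋆ (opp(a) ⋆ a ⋆ a)) ⋆ (f(d) ⋆ g(a)) ⋆ a)) ⋆ g((h(opp(d) ⋆ (f(h(d)) ⋆ (opp(d) ⋆ d)) ⋆ g(d) ⋆ (opp(a) ⋆ (a ⋆ a))) ⋆ opp(a)) ⋆ a))
  Work inside:  h(h((a ⋆ (opp(a) ⋆ a ⋆ a)) ⋆ (f(d) ⋆ g(a)) ⋆ a)) ⋆ g((h(opp(d) ⋆ (f(h(d)) ⋆ (opp(d) ⋆ d)) ⋆ g(d) ⋆ (opp(a) ⋆ (a ⋆ a))) ⋆ opp(a)) ⋆ a)
  Collect terms:  h(h(a ⋆ a ⋆ a ⋆ f(d) ⋆ g(a))) ⋆ g(h(a ⋆ f(h(d)) ⋆ g(d) ⋆ opp(d)))
  Sort arguments:  g(h(a ⋆ f(h(d)) ⋆ g(d) ⋆ opp(d))) ⋆ h(h(a ⋆ a ⋆ a ⋆ f(d) ⋆ g(a)))
  Put back:  g(g(h(a ⋆ f(h(d)) ⋆ g(d) ⋆ opp(d))) ⋆ h(h(a ⋆ a ⋆ a ⋆ f(d) ⋆ g(a))))

Answer: no — g(g(h(f(h(d)) ⋆ g(d) ⋆ opp(a) ⋆ opp(d))) ⋆ h(h(a ⋆ a ⋆ a ⋆ f(d) ⋆ g(a)))) vs g(g(h(a ⋆ f(h(d)) ⋆ g(d) ⋆ opp(d))) ⋆ h(h(a ⋆ a ⋆ a ⋆ f(d) ⋆ g(a))))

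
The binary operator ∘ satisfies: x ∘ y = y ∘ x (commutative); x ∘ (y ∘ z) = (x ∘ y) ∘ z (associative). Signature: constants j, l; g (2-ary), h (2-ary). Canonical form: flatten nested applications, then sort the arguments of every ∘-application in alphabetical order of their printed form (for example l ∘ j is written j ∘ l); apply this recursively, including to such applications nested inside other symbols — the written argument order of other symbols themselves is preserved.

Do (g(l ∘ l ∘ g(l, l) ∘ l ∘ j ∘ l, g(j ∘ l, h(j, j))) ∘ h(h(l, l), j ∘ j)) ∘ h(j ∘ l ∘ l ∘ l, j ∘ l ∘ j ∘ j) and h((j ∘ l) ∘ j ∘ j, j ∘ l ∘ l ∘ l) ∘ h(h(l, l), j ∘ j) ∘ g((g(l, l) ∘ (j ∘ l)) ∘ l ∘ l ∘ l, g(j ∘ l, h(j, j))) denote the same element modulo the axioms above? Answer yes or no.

Left:  (g(l ∘ l ∘ g(l, l) ∘ l ∘ j ∘ l, g(j ∘ l, h(j, j))) ∘ h(h(l, l), j ∘ j)) ∘ h(j ∘ l ∘ l ∘ l, j ∘ l ∘ j ∘ j)
  Merge nested applications:  g(l ∘ l ∘ g(l, l) ∘ l ∘ j ∘ l, g(j ∘ l, h(j, j))) ∘ h(h(l, l), j ∘ j) ∘ h(j ∘ l ∘ l ∘ l, j ∘ l ∘ j ∘ j)
  Inside:  g(l ∘ l ∘ g(l, l) ∘ l ∘ j ∘ l, g(j ∘ l, h(j, j)))  →  g(g(l, l) ∘ j ∘ l ∘ l ∘ l ∘ l, g(j ∘ l, h(j, j)))
  Canonicalize subterm:  h(j ∘ l ∘ l ∘ l, j ∘ l ∘ j ∘ j)  →  h(j ∘ l ∘ l ∘ l, j ∘ j ∘ j ∘ l)
  Order the arguments:  g(g(l, l) ∘ j ∘ l ∘ l ∘ l ∘ l, g(j ∘ l, h(j, j))) ∘ h(h(l, l), j ∘ j) ∘ h(j ∘ l ∘ l ∘ l, j ∘ j ∘ j ∘ l)
Right:  h((j ∘ l) ∘ j ∘ j, j ∘ l ∘ l ∘ l) ∘ h(h(l, l), j ∘ j) ∘ g((g(l, l) ∘ (j ∘ l)) ∘ l ∘ l ∘ l, g(j ∘ l, h(j, j)))
  Inside:  h((j ∘ l) ∘ j ∘ j, j ∘ l ∘ l ∘ l)  →  h(j ∘ j ∘ j ∘ l, j ∘ l ∘ l ∘ l)
  Canonicalize subterm:  g((g(l, l) ∘ (j ∘ l)) ∘ l ∘ l ∘ l, g(j ∘ l, h(j, j)))  →  g(g(l, l) ∘ j ∘ l ∘ l ∘ l ∘ l, g(j ∘ l, h(j, j)))
  Sort arguments:  g(g(l, l) ∘ j ∘ l ∘ l ∘ l ∘ l, g(j ∘ l, h(j, j))) ∘ h(h(l, l), j ∘ j) ∘ h(j ∘ j ∘ j ∘ l, j ∘ l ∘ l ∘ l)

Answer: no — g(g(l, l) ∘ j ∘ l ∘ l ∘ l ∘ l, g(j ∘ l, h(j, j))) ∘ h(h(l, l), j ∘ j) ∘ h(j ∘ l ∘ l ∘ l, j ∘ j ∘ j ∘ l) vs g(g(l, l) ∘ j ∘ l ∘ l ∘ l ∘ l, g(j ∘ l, h(j, j))) ∘ h(h(l, l), j ∘ j) ∘ h(j ∘ j ∘ j ∘ l, j ∘ l ∘ l ∘ l)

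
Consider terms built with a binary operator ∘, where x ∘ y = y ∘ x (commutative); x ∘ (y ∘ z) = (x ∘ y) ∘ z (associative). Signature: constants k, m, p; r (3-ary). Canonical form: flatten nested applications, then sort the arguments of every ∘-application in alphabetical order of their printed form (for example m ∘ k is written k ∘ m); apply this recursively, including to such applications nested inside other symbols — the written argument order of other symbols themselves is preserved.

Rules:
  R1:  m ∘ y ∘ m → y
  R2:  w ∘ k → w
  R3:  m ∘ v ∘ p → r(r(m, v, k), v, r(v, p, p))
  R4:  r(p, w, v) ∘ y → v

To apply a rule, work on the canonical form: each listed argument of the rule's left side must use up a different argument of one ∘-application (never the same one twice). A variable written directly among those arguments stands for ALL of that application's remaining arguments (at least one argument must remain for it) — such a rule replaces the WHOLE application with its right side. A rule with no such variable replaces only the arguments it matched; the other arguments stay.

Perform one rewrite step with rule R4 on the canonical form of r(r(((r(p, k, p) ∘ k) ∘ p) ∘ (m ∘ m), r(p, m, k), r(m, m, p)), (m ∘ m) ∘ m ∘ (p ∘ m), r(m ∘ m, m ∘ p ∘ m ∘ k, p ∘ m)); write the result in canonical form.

Canonical form:  r(r(k ∘ m ∘ m ∘ p ∘ r(p, k, p), r(p, m, k), r(m, m, p)), m ∘ m ∘ m ∘ m ∘ p, r(m ∘ m, k ∘ m ∘ m ∘ p, m ∘ p))
Match R4:  consume r(p, k, p);  v := p, w := k, y := k ∘ m ∘ m ∘ p
Every leftover argument binds to the variable; the entire application is replaced.
New term:  r(r(p, r(p, m, k), r(m, m, p)), m ∘ m ∘ m ∘ m ∘ p, r(m ∘ m, k ∘ m ∘ m ∘ p, m ∘ p))

Answer: r(r(p, r(p, m, k), r(m, m, p)), m ∘ m ∘ m ∘ m ∘ p, r(m ∘ m, k ∘ m ∘ m ∘ p, m ∘ p))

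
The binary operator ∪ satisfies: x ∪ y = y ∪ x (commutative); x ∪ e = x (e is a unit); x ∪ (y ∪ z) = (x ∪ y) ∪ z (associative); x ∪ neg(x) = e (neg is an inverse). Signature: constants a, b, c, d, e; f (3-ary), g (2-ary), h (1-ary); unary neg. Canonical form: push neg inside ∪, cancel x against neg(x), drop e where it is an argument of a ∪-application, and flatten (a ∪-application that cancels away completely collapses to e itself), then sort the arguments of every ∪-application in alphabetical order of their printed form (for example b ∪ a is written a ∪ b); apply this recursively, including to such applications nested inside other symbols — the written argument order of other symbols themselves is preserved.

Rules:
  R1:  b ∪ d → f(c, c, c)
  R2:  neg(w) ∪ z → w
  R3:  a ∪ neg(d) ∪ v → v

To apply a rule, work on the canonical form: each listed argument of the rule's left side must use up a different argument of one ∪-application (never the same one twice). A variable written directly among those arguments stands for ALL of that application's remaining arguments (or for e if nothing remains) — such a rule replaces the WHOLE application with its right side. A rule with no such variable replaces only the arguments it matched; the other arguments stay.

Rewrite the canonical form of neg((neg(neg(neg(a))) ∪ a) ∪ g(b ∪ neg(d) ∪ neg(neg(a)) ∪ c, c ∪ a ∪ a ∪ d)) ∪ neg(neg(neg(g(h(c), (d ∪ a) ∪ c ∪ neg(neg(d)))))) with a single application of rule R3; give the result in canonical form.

Answer: neg(g(b ∪ c, a ∪ a ∪ c ∪ d)) ∪ neg(g(h(c), a ∪ c ∪ d ∪ d))

Derivation:
Canonical form:  neg(g(a ∪ b ∪ c ∪ neg(d), a ∪ a ∪ c ∪ d)) ∪ neg(g(h(c), a ∪ c ∪ d ∪ d))
Match R3:  consume a, neg(d);  v := b ∪ c
The variable takes the whole remainder — replace the entire application.
New term:  neg(g(b ∪ c, a ∪ a ∪ c ∪ d)) ∪ neg(g(h(c), a ∪ c ∪ d ∪ d))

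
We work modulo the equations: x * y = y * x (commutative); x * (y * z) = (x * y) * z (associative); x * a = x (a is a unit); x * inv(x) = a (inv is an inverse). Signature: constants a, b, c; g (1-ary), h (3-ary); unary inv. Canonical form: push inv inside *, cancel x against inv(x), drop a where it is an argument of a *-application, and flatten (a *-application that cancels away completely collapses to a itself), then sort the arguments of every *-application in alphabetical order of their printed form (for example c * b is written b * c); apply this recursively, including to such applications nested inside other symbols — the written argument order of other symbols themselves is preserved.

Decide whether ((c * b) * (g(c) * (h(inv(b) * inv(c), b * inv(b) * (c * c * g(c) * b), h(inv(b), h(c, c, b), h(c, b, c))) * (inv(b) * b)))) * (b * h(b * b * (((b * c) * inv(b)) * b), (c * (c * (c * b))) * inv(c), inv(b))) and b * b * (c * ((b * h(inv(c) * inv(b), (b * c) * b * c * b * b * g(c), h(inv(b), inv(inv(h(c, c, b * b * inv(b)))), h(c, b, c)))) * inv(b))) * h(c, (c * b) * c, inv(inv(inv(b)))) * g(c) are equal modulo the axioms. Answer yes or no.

Answer: no — b * b * c * g(c) * h(b * b * b * c, b * c * c, inv(b)) * h(inv(b) * inv(c), b * c * c * g(c), h(inv(b), h(c, c, b), h(c, b, c))) vs b * b * c * g(c) * h(c, b * c * c, inv(b)) * h(inv(b) * inv(c), b * b * b * b * c * c * g(c), h(inv(b), h(c, c, b), h(c, b, c)))

Derivation:
Left:  ((c * b) * (g(c) * (h(inv(b) * inv(c), b * inv(b) * (c * c * g(c) * b), h(inv(b), h(c, c, b), h(c, b, c))) * (inv(b) * b)))) * (b * h(b * b * (((b * c) * inv(b)) * b), (c * (c * (c * b))) * inv(c), inv(b)))
  Collect terms:  c * b * b * g(c) * h(inv(b) * inv(c), b * c * c * g(c), h(inv(b), h(c, c, b), h(c, b, c))) * h(b * b * b * c, b * c * c, inv(b))
  Sort arguments:  b * b * c * g(c) * h(b * b * b * c, b * c * c, inv(b)) * h(inv(b) * inv(c), b * c * c * g(c), h(inv(b), h(c, c, b), h(c, b, c)))
Right:  b * b * (c * ((b * h(inv(c) * inv(b), (b * c) * b * c * b * b * g(c), h(inv(b), inv(inv(h(c, c, b * b * inv(b)))), h(c, b, c)))) * inv(b))) * h(c, (c * b) * c, inv(inv(inv(b)))) * g(c)
  Push inv inside:  distribute inv over * and collapse double inv
  Combine occurrences:  b * b * c * h(inv(b) * inv(c), b * b * b * b * c * c * g(c), h(inv(b), h(c, c, b), h(c, b, c))) * h(c, b * c * c, inv(b)) * g(c)
  Sort arguments:  b * b * c * g(c) * h(c, b * c * c, inv(b)) * h(inv(b) * inv(c), b * b * b * b * c * c * g(c), h(inv(b), h(c, c, b), h(c, b, c)))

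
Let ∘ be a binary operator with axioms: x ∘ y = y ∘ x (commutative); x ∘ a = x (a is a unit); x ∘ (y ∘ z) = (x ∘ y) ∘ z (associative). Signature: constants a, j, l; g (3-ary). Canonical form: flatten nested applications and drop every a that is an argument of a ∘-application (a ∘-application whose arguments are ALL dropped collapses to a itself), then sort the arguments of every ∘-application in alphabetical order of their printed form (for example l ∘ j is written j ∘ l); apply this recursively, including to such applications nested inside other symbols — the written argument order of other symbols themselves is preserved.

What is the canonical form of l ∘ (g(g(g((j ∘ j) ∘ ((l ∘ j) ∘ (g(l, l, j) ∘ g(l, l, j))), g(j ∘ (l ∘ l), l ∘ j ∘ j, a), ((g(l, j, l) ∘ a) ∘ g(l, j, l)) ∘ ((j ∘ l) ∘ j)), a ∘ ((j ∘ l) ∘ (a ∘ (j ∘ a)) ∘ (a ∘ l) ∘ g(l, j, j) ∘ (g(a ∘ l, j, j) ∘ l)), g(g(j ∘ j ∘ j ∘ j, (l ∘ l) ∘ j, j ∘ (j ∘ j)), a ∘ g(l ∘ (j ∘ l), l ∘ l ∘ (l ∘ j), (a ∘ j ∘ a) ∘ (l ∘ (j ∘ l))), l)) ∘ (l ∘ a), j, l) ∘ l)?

Flatten:  l ∘ g(g(g((j ∘ j) ∘ ((l ∘ j) ∘ (g(l, l, j) ∘ g(l, l, j))), g(j ∘ (l ∘ l), l ∘ j ∘ j, a), ((g(l, j, l) ∘ a) ∘ g(l, j, l)) ∘ ((j ∘ l) ∘ j)), a ∘ ((j ∘ l) ∘ (a ∘ (j ∘ a)) ∘ (a ∘ l) ∘ g(l, j, j) ∘ (g(a ∘ l, j, j) ∘ l)), g(g(j ∘ j ∘ j ∘ j, (l ∘ l) ∘ j, j ∘ (j ∘ j)), a ∘ g(l ∘ (j ∘ l), l ∘ l ∘ (l ∘ j), (a ∘ j ∘ a) ∘ (l ∘ (j ∘ l))), l)) ∘ (l ∘ a), j, l) ∘ l
Canonicalize subterm:  g(g(g((j ∘ j) ∘ ((l ∘ j) ∘ (g(l, l, j) ∘ g(l, l, j))), g(j ∘ (l ∘ l), l ∘ j ∘ j, a), ((g(l, j, l) ∘ a) ∘ g(l, j, l)) ∘ ((j ∘ l) ∘ j)), a ∘ ((j ∘ l) ∘ (a ∘ (j ∘ a)) ∘ (a ∘ l) ∘ g(l, j, j) ∘ (g(a ∘ l, j, j) ∘ l)), g(g(j ∘ j ∘ j ∘ j, (l ∘ l) ∘ j, j ∘ (j ∘ j)), a ∘ g(l ∘ (j ∘ l), l ∘ l ∘ (l ∘ j), (a ∘ j ∘ a) ∘ (l ∘ (j ∘ l))), l)) ∘ (l ∘ a), j, l)  →  g(g(g(g(l, l, j) ∘ g(l, l, j) ∘ j ∘ j ∘ j ∘ l, g(j ∘ l ∘ l, j ∘ j ∘ l, a), g(l, j, l) ∘ g(l, j, l) ∘ j ∘ j ∘ l), g(l, j, j) ∘ g(l, j, j) ∘ j ∘ j ∘ l ∘ l ∘ l, g(g(j ∘ j ∘ j ∘ j, j ∘ l ∘ l, j ∘ j ∘ j), g(j ∘ l ∘ l, j ∘ l ∘ l ∘ l, j ∘ j ∘ l ∘ l), l)) ∘ l, j, l)
Sort:  g(g(g(g(l, l, j) ∘ g(l, l, j) ∘ j ∘ j ∘ j ∘ l, g(j ∘ l ∘ l, j ∘ j ∘ l, a), g(l, j, l) ∘ g(l, j, l) ∘ j ∘ j ∘ l), g(l, j, j) ∘ g(l, j, j) ∘ j ∘ j ∘ l ∘ l ∘ l, g(g(j ∘ j ∘ j ∘ j, j ∘ l ∘ l, j ∘ j ∘ j), g(j ∘ l ∘ l, j ∘ l ∘ l ∘ l, j ∘ j ∘ l ∘ l), l)) ∘ l, j, l) ∘ l ∘ l

Answer: g(g(g(g(l, l, j) ∘ g(l, l, j) ∘ j ∘ j ∘ j ∘ l, g(j ∘ l ∘ l, j ∘ j ∘ l, a), g(l, j, l) ∘ g(l, j, l) ∘ j ∘ j ∘ l), g(l, j, j) ∘ g(l, j, j) ∘ j ∘ j ∘ l ∘ l ∘ l, g(g(j ∘ j ∘ j ∘ j, j ∘ l ∘ l, j ∘ j ∘ j), g(j ∘ l ∘ l, j ∘ l ∘ l ∘ l, j ∘ j ∘ l ∘ l), l)) ∘ l, j, l) ∘ l ∘ l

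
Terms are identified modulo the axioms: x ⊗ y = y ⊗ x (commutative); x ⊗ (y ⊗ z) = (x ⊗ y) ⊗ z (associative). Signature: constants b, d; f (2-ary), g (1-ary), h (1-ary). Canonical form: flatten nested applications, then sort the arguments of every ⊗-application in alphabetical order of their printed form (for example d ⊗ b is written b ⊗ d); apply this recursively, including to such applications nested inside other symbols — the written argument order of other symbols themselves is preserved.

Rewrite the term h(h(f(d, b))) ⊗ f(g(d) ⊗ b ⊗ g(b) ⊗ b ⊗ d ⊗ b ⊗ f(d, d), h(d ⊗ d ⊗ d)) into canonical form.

Answer: f(b ⊗ b ⊗ b ⊗ d ⊗ f(d, d) ⊗ g(b) ⊗ g(d), h(d ⊗ d ⊗ d)) ⊗ h(h(f(d, b)))

Derivation:
Canonicalize subterm:  f(g(d) ⊗ b ⊗ g(b) ⊗ b ⊗ d ⊗ b ⊗ f(d, d), h(d ⊗ d ⊗ d))  →  f(b ⊗ b ⊗ b ⊗ d ⊗ f(d, d) ⊗ g(b) ⊗ g(d), h(d ⊗ d ⊗ d))
Sort:  f(b ⊗ b ⊗ b ⊗ d ⊗ f(d, d) ⊗ g(b) ⊗ g(d), h(d ⊗ d ⊗ d)) ⊗ h(h(f(d, b)))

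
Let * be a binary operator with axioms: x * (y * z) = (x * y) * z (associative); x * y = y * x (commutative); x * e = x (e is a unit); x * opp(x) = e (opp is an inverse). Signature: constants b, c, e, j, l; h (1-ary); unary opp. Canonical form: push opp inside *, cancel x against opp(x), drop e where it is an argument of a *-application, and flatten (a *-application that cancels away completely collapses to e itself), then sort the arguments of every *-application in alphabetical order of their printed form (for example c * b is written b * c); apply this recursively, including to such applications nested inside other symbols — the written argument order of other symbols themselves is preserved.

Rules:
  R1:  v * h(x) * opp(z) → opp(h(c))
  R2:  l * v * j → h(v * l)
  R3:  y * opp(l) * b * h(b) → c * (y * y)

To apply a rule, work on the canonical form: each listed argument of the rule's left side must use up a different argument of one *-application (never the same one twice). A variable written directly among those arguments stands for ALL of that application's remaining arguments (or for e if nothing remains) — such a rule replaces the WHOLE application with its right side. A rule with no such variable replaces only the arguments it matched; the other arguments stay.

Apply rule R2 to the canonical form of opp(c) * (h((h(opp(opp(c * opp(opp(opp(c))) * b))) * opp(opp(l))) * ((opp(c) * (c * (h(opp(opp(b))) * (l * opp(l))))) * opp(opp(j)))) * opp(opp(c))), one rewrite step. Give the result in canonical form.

Canonical form:  h(h(b) * h(b) * j * l)
Match R2:  consume j, l;  v := h(b) * h(b)
The variable takes the whole remainder — replace the entire application.
Giving:  h(h(h(b) * h(b) * l))

Answer: h(h(h(b) * h(b) * l))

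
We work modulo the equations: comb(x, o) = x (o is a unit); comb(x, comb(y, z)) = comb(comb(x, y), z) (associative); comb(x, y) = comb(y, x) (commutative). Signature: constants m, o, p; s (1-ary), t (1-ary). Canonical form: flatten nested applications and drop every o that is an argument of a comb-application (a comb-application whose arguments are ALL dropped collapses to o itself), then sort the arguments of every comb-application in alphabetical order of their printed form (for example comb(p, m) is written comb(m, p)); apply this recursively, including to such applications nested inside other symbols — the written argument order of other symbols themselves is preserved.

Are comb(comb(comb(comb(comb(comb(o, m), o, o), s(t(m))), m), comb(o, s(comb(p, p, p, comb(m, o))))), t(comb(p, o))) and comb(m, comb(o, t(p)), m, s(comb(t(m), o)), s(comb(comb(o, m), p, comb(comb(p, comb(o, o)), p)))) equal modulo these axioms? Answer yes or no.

Answer: yes — both canonical forms are comb(m, m, s(comb(m, p, p, p)), s(t(m)), t(p))

Derivation:
Left:  comb(comb(comb(comb(comb(comb(o, m), o, o), s(t(m))), m), comb(o, s(comb(p, p, p, comb(m, o))))), t(comb(p, o)))
  Flatten:  comb(o, m, o, o, s(t(m)), m, o, s(comb(p, p, p, comb(m, o))), t(comb(p, o)))
  Simplify inside:  s(comb(p, p, p, comb(m, o)))  →  s(comb(m, p, p, p))
  Simplify inside:  t(comb(p, o))  →  t(p)
  Units out:  drop o (×4)
  Sort:  comb(m, m, s(comb(m, p, p, p)), s(t(m)), t(p))
Right:  comb(m, comb(o, t(p)), m, s(comb(t(m), o)), s(comb(comb(o, m), p, comb(comb(p, comb(o, o)), p))))
  Merge nested applications:  comb(m, o, t(p), m, s(comb(t(m), o)), s(comb(comb(o, m), p, comb(comb(p, comb(o, o)), p))))
  Canonicalize subterm:  s(comb(t(m), o))  →  s(t(m))
  Inside:  s(comb(comb(o, m), p, comb(comb(p, comb(o, o)), p)))  →  s(comb(m, p, p, p))
  Units out:  drop o
  Sort arguments:  comb(m, m, s(comb(m, p, p, p)), s(t(m)), t(p))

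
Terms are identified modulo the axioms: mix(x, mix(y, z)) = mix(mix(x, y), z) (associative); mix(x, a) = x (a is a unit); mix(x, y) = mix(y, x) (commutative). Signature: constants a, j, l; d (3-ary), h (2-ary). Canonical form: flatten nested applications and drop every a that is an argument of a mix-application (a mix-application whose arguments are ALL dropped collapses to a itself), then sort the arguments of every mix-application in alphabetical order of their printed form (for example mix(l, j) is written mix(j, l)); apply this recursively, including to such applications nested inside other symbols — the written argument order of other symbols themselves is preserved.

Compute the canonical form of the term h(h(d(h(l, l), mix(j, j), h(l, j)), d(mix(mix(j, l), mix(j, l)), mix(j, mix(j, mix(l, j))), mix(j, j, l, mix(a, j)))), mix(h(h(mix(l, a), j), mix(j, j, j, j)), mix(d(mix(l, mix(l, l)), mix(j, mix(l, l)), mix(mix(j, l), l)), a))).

Answer: h(h(d(h(l, l), mix(j, j), h(l, j)), d(mix(j, j, l, l), mix(j, j, j, l), mix(j, j, j, l))), mix(d(mix(l, l, l), mix(j, l, l), mix(j, l, l)), h(h(l, j), mix(j, j, j, j))))

Derivation:
Focus inside:  mix(h(h(mix(l, a), j), mix(j, j, j, j)), mix(d(mix(l, mix(l, l)), mix(j, mix(l, l)), mix(mix(j, l), l)), a))
Flatten:  mix(h(h(mix(l, a), j), mix(j, j, j, j)), d(mix(l, mix(l, l)), mix(j, mix(l, l)), mix(mix(j, l), l)), a)
Simplify inside:  h(h(mix(l, a), j), mix(j, j, j, j))  →  h(h(l, j), mix(j, j, j, j))
Simplify inside:  d(mix(l, mix(l, l)), mix(j, mix(l, l)), mix(mix(j, l), l))  →  d(mix(l, l, l), mix(j, l, l), mix(j, l, l))
Drop the unit:  drop a
Sort arguments:  mix(d(mix(l, l, l), mix(j, l, l), mix(j, l, l)), h(h(l, j), mix(j, j, j, j)))
Rebuild:  h(h(d(h(l, l), mix(j, j), h(l, j)), d(mix(j, j, l, l), mix(j, j, j, l), mix(j, j, j, l))), mix(d(mix(l, l, l), mix(j, l, l), mix(j, l, l)), h(h(l, j), mix(j, j, j, j))))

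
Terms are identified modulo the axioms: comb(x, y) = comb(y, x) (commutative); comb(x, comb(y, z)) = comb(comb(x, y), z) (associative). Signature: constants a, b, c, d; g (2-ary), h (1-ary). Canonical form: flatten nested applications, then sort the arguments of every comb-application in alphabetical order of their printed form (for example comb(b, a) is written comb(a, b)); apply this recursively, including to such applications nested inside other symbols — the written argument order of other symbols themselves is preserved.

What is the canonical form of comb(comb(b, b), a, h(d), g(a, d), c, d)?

Un-nest:  comb(b, b, a, h(d), g(a, d), c, d)
Sort arguments:  comb(a, b, b, c, d, g(a, d), h(d))

Answer: comb(a, b, b, c, d, g(a, d), h(d))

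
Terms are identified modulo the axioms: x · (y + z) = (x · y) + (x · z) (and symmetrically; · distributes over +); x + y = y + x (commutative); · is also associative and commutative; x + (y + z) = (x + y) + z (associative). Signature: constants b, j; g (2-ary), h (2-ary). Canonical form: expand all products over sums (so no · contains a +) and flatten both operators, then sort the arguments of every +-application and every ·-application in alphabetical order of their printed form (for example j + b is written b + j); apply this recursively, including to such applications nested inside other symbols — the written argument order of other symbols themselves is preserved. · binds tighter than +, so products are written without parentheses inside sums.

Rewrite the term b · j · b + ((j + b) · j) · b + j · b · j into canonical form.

Answer: b · b · j + b · b · j + b · j · j + b · j · j

Derivation:
Distribute:  b · b · j + b · j · j + b · b · j + b · j · j
Sort arguments:  b · b · j + b · b · j + b · j · j + b · j · j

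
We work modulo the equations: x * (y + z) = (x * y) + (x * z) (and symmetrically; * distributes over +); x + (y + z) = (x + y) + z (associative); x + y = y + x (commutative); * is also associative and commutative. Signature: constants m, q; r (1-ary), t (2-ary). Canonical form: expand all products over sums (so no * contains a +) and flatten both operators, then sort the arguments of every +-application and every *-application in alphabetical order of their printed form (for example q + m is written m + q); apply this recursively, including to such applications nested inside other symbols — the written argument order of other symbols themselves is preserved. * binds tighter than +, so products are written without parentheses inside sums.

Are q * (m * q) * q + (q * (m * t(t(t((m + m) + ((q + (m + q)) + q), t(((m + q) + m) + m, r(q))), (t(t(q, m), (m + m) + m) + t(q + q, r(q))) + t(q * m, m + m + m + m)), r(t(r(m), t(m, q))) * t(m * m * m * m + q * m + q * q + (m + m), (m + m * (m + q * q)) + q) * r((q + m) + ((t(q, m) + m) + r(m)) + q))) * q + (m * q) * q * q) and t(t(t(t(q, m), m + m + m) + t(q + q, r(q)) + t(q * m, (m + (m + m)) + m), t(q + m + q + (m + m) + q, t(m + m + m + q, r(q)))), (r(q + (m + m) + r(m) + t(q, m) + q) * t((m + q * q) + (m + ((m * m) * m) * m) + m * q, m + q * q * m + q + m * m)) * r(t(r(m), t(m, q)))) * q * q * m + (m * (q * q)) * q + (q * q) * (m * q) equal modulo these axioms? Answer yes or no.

Left:  q * (m * q) * q + (q * (m * t(t(t((m + m) + ((q + (m + q)) + q), t(((m + q) + m) + m, r(q))), (t(t(q, m), (m + m) + m) + t(q + q, r(q))) + t(q * m, m + m + m + m)), r(t(r(m), t(m, q))) * t(m * m * m * m + q * m + q * q + (m + m), (m + m * (m + q * q)) + q) * r((q + m) + ((t(q, m) + m) + r(m)) + q))) * q + (m * q) * q * q)
  Expand products over sums:  m * q * q * q + m * q * q * t(t(t(m + m + m + q + q + q, t(m + m + m + q, r(q))), t(m * q, m + m + m + m) + t(q + q, r(q)) + t(t(q, m), m + m + m)), r(m + m + q + q + r(m) + t(q, m)) * r(t(r(m), t(m, q))) * t(m + m + m * m * m * m + m * q + q * q, m + m * m + m * q * q + q)) + m * q * q * q
  Sort arguments:  m * q * q * q + m * q * q * q + m * q * q * t(t(t(m + m + m + q + q + q, t(m + m + m + q, r(q))), t(m * q, m + m + m + m) + t(q + q, r(q)) + t(t(q, m), m + m + m)), r(m + m + q + q + r(m) + t(q, m)) * r(t(r(m), t(m, q))) * t(m + m + m * m * m * m + m * q + q * q, m + m * m + m * q * q + q))
Right:  t(t(t(t(q, m), m + m + m) + t(q + q, r(q)) + t(q * m, (m + (m + m)) + m), t(q + m + q + (m + m) + q, t(m + m + m + q, r(q)))), (r(q + (m + m) + r(m) + t(q, m) + q) * t((m + q * q) + (m + ((m * m) * m) * m) + m * q, m + q * q * m + q + m * m)) * r(t(r(m), t(m, q)))) * q * q * m + (m * (q * q)) * q + (q * q) * (m * q)
  Un-nest:  m * q * q * t(t(t(m * q, m + m + m + m) + t(q + q, r(q)) + t(t(q, m), m + m + m), t(m + m + m + q + q + q, t(m + m + m + q, r(q)))), r(m + m + q + q + r(m) + t(q, m)) * r(t(r(m), t(m, q))) * t(m + m + m * m * m * m + m * q + q * q, m + m * m + m * q * q + q)) + m * q * q * q + m * q * q * q
  Sort:  m * q * q * q + m * q * q * q + m * q * q * t(t(t(m * q, m + m + m + m) + t(q + q, r(q)) + t(t(q, m), m + m + m), t(m + m + m + q + q + q, t(m + m + m + q, r(q)))), r(m + m + q + q + r(m) + t(q, m)) * r(t(r(m), t(m, q))) * t(m + m + m * m * m * m + m * q + q * q, m + m * m + m * q * q + q))

Answer: no — m * q * q * q + m * q * q * q + m * q * q * t(t(t(m + m + m + q + q + q, t(m + m + m + q, r(q))), t(m * q, m + m + m + m) + t(q + q, r(q)) + t(t(q, m), m + m + m)), r(m + m + q + q + r(m) + t(q, m)) * r(t(r(m), t(m, q))) * t(m + m + m * m * m * m + m * q + q * q, m + m * m + m * q * q + q)) vs m * q * q * q + m * q * q * q + m * q * q * t(t(t(m * q, m + m + m + m) + t(q + q, r(q)) + t(t(q, m), m + m + m), t(m + m + m + q + q + q, t(m + m + m + q, r(q)))), r(m + m + q + q + r(m) + t(q, m)) * r(t(r(m), t(m, q))) * t(m + m + m * m * m * m + m * q + q * q, m + m * m + m * q * q + q))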